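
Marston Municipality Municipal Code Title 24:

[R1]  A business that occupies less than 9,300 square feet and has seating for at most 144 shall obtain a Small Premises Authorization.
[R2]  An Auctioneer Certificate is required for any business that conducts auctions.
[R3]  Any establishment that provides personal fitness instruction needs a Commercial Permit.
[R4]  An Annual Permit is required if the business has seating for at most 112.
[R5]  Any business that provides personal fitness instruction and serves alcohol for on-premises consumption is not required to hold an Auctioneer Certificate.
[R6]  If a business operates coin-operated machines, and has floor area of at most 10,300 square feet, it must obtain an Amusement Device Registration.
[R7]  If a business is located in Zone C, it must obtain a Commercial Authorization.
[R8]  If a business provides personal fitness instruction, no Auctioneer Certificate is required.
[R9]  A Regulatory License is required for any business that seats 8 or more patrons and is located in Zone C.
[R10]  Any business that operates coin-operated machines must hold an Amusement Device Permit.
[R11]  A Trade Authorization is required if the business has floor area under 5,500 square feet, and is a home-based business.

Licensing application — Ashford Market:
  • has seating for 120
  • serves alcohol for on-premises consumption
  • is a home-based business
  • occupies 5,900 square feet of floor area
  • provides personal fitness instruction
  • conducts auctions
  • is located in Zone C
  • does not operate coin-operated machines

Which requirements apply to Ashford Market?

Commercial Authorization, Commercial Permit, Regulatory License, Small Premises Authorization

[R1] floor area 5,900 square feet < 9,300 square feet; seating 120 ≤ 144 → Small Premises Authorization required.
[R2] conducts auctions → Auctioneer Certificate required.
[R3] provides personal fitness instruction → Commercial Permit required.
[R4] seating 120 > 112 → Annual Permit not required.
[R5] provides personal fitness instruction; serves alcohol for on-premises consumption → exempt from Auctioneer Certificate.
[R6] does not operate coin-operated machines; floor area 5,900 square feet ≤ 10,300 square feet → Amusement Device Registration not required.
[R7] is located in Zone C → Commercial Authorization required.
[R8] provides personal fitness instruction → exempt from Auctioneer Certificate.
[R9] seating 120 ≥ 8; is located in Zone C → Regulatory License required.
[R10] does not operate coin-operated machines → Amusement Device Permit not required.
[R11] floor area 5,900 square feet ≥ 5,500 square feet; is a home-based business → Trade Authorization not required.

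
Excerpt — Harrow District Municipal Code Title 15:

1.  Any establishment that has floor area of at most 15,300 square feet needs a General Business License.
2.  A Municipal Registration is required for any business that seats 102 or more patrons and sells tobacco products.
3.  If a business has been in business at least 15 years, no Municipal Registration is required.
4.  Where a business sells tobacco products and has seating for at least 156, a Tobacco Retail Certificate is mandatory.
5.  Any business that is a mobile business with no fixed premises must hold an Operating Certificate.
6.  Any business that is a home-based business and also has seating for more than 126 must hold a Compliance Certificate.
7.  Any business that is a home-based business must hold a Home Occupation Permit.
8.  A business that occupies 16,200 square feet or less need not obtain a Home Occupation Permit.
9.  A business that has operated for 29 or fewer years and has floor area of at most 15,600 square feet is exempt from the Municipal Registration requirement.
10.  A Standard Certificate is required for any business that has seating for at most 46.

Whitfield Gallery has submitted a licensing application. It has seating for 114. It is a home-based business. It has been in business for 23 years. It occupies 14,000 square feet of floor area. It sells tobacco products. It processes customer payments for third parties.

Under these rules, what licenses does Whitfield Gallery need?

1. floor area 14,000 square feet ≤ 15,300 square feet → General Business License required.
2. seating 114 ≥ 102; sells tobacco products → Municipal Registration required.
3. years in business 23 ≥ 15 → exempt from Municipal Registration.
4. sells tobacco products; seating 114 < 156 → Tobacco Retail Certificate not required.
5. is a home-based business (not: is a mobile business with no fixed premises) → Operating Certificate not required.
6. is a home-based business; seating 114 ≤ 126 → Compliance Certificate not required.
7. is a home-based business → Home Occupation Permit required.
8. floor area 14,000 square feet ≤ 16,200 square feet → exempt from Home Occupation Permit.
9. years in business 23 ≤ 29; floor area 14,000 square feet ≤ 15,600 square feet → exempt from Municipal Registration.
10. seating 114 > 46 → Standard Certificate not required.

General Business License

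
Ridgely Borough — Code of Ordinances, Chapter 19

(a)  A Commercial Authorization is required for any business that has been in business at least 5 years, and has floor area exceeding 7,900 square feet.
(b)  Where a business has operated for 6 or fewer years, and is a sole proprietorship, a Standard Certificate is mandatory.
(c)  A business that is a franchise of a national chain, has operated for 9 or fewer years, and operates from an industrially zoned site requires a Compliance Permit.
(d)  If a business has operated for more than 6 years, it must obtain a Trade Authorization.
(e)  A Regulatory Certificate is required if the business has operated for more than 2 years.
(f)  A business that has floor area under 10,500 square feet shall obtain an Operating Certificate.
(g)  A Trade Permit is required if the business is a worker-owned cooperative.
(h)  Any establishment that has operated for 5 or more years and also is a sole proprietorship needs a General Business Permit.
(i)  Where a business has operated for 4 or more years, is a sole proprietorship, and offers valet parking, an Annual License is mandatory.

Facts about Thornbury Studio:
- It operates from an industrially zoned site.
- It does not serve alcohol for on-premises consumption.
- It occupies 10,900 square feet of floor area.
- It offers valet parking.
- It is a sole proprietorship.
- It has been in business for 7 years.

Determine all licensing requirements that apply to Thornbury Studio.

Annual License, Commercial Authorization, General Business Permit, Regulatory Certificate, Trade Authorization

(a) years in business 7 ≥ 5; floor area 10,900 square feet > 7,900 square feet → Commercial Authorization required.
(b) years in business 7 > 6; is a sole proprietorship → Standard Certificate not required.
(c) is a sole proprietorship (not: is a franchise of a national chain); years in business 7 ≤ 9; operates from an industrially zoned site → Compliance Permit not required.
(d) years in business 7 > 6 → Trade Authorization required.
(e) years in business 7 > 2 → Regulatory Certificate required.
(f) floor area 10,900 square feet ≥ 10,500 square feet → Operating Certificate not required.
(g) is a sole proprietorship (not: is a worker-owned cooperative) → Trade Permit not required.
(h) years in business 7 ≥ 5; is a sole proprietorship → General Business Permit required.
(i) years in business 7 ≥ 4; is a sole proprietorship; offers valet parking → Annual License required.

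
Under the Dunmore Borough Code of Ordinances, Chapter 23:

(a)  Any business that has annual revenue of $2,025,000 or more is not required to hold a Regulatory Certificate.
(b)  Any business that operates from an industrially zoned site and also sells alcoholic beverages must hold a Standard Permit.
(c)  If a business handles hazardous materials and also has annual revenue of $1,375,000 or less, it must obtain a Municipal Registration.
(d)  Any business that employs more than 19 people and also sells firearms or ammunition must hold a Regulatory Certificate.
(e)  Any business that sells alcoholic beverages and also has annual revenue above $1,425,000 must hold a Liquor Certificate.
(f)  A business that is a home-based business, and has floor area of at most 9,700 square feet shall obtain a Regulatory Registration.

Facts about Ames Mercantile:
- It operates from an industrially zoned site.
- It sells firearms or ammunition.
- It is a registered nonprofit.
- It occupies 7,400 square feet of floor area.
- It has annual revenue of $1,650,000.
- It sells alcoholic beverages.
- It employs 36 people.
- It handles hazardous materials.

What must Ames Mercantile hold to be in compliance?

(a) revenue $1,650,000 < $2,025,000 → Regulatory Certificate exemption does not apply.
(b) operates from an industrially zoned site; sells alcoholic beverages → Standard Permit required.
(c) handles hazardous materials; revenue $1,650,000 > $1,375,000 → Municipal Registration not required.
(d) employees 36 > 19; sells firearms or ammunition → Regulatory Certificate required.
(e) sells alcoholic beverages; revenue $1,650,000 > $1,425,000 → Liquor Certificate required.
(f) operates from an industrially zoned site (not: is a home-based business); floor area 7,400 square feet ≤ 9,700 square feet → Regulatory Registration not required.

Liquor Certificate, Regulatory Certificate, Standard Permit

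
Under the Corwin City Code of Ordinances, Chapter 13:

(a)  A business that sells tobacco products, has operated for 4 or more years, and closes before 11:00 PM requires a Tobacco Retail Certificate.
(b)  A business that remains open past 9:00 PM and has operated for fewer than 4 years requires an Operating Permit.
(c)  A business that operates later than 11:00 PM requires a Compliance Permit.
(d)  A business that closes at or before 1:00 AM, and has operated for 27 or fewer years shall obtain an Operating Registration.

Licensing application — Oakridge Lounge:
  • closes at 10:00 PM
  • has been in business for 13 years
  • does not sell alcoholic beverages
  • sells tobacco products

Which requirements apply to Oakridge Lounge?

(a) sells tobacco products; years in business 13 ≥ 4; closes 10:00 PM, at/before 11:00 PM → Tobacco Retail Certificate required.
(b) closes 10:00 PM, after 9:00 PM; years in business 13 ≥ 4 → Operating Permit not required.
(c) closes 10:00 PM, at/before 11:00 PM → Compliance Permit not required.
(d) closes 10:00 PM, at/before 1:00 AM; years in business 13 ≤ 27 → Operating Registration required.

Operating Registration, Tobacco Retail Certificate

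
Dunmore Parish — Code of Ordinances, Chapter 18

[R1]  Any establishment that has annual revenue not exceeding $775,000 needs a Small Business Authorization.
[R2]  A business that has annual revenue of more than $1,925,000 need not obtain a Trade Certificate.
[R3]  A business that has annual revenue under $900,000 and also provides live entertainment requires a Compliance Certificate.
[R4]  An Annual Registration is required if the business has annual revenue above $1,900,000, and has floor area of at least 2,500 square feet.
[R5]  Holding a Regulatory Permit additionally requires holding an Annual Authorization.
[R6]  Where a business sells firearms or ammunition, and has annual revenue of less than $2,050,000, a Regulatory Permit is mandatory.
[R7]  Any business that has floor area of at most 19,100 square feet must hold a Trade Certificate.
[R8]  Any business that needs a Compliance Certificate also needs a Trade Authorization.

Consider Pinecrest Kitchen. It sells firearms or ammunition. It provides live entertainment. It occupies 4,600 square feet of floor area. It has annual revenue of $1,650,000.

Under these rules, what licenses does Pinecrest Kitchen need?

Annual Authorization, Regulatory Permit, Trade Certificate

[R1] revenue $1,650,000 > $775,000 → Small Business Authorization not required.
[R2] revenue $1,650,000 ≤ $1,925,000 → Trade Certificate exemption does not apply.
[R3] revenue $1,650,000 ≥ $900,000; provides live entertainment → Compliance Certificate not required.
[R4] revenue $1,650,000 ≤ $1,900,000; floor area 4,600 square feet ≥ 2,500 square feet → Annual Registration not required.
[R5] Regulatory Permit is required → Annual Authorization also required.
[R6] sells firearms or ammunition; revenue $1,650,000 < $2,050,000 → Regulatory Permit required.
[R7] floor area 4,600 square feet ≤ 19,100 square feet → Trade Certificate required.
[R8] Compliance Certificate is not required → no effect.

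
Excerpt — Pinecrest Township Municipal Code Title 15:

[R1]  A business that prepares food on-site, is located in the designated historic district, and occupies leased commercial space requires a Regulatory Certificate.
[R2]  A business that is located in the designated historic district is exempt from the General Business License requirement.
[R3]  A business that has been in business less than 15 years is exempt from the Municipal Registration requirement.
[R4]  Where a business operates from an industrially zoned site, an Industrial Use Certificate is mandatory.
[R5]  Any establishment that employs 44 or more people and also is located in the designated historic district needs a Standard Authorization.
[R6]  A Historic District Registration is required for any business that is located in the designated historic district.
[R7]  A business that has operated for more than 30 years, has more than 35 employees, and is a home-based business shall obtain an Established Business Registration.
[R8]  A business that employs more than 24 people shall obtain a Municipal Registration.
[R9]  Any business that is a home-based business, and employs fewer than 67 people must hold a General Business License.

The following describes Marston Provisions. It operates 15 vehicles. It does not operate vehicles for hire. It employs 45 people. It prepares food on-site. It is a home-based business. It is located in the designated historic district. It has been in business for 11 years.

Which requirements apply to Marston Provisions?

Historic District Registration, Standard Authorization

[R1] prepares food on-site; is located in the designated historic district; is a home-based business (not: occupies leased commercial space) → Regulatory Certificate not required.
[R2] is located in the designated historic district → exempt from General Business License.
[R3] years in business 11 < 15 → exempt from Municipal Registration.
[R4] is a home-based business (not: operates from an industrially zoned site) → Industrial Use Certificate not required.
[R5] employees 45 ≥ 44; is located in the designated historic district → Standard Authorization required.
[R6] is located in the designated historic district → Historic District Registration required.
[R7] years in business 11 ≤ 30; employees 45 > 35; is a home-based business → Established Business Registration not required.
[R8] employees 45 > 24 → Municipal Registration required.
[R9] is a home-based business; employees 45 < 67 → General Business License required.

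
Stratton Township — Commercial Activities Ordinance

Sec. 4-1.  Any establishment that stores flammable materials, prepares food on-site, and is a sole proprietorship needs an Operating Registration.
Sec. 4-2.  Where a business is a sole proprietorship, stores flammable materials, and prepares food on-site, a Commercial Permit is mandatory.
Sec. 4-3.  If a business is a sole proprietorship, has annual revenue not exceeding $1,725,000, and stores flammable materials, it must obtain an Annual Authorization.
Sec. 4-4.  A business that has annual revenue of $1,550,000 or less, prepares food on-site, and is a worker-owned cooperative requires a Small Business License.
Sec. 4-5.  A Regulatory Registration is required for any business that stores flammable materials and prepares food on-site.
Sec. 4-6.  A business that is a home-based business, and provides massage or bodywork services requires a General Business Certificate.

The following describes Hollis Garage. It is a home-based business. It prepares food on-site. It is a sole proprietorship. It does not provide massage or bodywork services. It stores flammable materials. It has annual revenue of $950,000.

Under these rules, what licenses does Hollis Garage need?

Annual Authorization, Commercial Permit, Operating Registration, Regulatory Registration

Sec. 4-1. stores flammable materials; prepares food on-site; is a sole proprietorship → Operating Registration required.
Sec. 4-2. is a sole proprietorship; stores flammable materials; prepares food on-site → Commercial Permit required.
Sec. 4-3. is a sole proprietorship; revenue $950,000 ≤ $1,725,000; stores flammable materials → Annual Authorization required.
Sec. 4-4. revenue $950,000 ≤ $1,550,000; prepares food on-site; is a sole proprietorship (not: is a worker-owned cooperative) → Small Business License not required.
Sec. 4-5. stores flammable materials; prepares food on-site → Regulatory Registration required.
Sec. 4-6. is a home-based business; does not provide massage or bodywork services → General Business Certificate not required.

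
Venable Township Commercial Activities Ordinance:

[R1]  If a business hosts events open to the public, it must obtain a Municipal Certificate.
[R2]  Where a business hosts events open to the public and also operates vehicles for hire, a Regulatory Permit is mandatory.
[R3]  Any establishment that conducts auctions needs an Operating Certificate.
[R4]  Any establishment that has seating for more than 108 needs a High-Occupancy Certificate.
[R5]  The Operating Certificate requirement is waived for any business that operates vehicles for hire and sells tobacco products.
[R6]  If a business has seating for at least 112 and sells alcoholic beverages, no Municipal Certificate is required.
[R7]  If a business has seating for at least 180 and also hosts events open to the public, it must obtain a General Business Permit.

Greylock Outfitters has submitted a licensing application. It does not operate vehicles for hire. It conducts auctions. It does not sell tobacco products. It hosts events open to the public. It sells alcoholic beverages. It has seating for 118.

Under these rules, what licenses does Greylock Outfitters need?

High-Occupancy Certificate, Operating Certificate

[R1] hosts events open to the public → Municipal Certificate required.
[R2] hosts events open to the public; does not operate vehicles for hire → Regulatory Permit not required.
[R3] conducts auctions → Operating Certificate required.
[R4] seating 118 > 108 → High-Occupancy Certificate required.
[R5] does not operate vehicles for hire; does not sell tobacco products → Operating Certificate exemption does not apply.
[R6] seating 118 ≥ 112; sells alcoholic beverages → exempt from Municipal Certificate.
[R7] seating 118 < 180; hosts events open to the public → General Business Permit not required.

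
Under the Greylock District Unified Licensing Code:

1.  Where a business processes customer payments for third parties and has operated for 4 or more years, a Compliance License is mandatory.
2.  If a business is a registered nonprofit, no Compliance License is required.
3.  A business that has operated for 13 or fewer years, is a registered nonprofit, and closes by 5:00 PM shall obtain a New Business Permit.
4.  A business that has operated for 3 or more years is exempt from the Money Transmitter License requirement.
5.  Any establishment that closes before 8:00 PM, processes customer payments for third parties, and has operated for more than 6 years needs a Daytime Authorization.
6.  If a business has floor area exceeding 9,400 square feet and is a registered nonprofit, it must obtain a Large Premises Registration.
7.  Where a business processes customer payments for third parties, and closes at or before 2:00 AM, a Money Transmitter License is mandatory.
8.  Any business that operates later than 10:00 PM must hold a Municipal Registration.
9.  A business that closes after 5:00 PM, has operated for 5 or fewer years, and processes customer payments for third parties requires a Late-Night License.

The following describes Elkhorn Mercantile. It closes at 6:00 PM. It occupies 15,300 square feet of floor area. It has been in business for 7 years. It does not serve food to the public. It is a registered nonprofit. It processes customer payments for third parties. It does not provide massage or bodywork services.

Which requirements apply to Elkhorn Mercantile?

Daytime Authorization, Large Premises Registration

1. processes customer payments for third parties; years in business 7 ≥ 4 → Compliance License required.
2. is a registered nonprofit → exempt from Compliance License.
3. years in business 7 ≤ 13; is a registered nonprofit; closes 6:00 PM, after 5:00 PM → New Business Permit not required.
4. years in business 7 ≥ 3 → exempt from Money Transmitter License.
5. closes 6:00 PM, at/before 8:00 PM; processes customer payments for third parties; years in business 7 > 6 → Daytime Authorization required.
6. floor area 15,300 square feet > 9,400 square feet; is a registered nonprofit → Large Premises Registration required.
7. processes customer payments for third parties; closes 6:00 PM, at/before 2:00 AM → Money Transmitter License required.
8. closes 6:00 PM, at/before 10:00 PM → Municipal Registration not required.
9. closes 6:00 PM, after 5:00 PM; years in business 7 > 5; processes customer payments for third parties → Late-Night License not required.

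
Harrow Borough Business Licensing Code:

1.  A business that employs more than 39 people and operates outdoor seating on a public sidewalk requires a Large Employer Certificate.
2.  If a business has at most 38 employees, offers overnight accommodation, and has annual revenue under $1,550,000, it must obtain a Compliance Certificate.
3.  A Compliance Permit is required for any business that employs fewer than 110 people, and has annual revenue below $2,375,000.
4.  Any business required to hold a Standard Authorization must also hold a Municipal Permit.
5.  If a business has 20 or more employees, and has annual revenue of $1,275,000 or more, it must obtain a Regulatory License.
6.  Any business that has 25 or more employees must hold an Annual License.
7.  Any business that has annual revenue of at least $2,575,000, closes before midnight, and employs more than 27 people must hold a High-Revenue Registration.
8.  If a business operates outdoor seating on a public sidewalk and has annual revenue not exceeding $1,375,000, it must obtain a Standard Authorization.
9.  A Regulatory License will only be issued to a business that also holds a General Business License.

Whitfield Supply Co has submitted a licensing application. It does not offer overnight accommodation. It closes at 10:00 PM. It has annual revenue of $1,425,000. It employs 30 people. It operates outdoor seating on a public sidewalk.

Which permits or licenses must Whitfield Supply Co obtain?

Annual License, Compliance Permit, General Business License, Regulatory License

1. employees 30 ≤ 39; operates outdoor seating on a public sidewalk → Large Employer Certificate not required.
2. employees 30 ≤ 38; does not offer overnight accommodation; revenue $1,425,000 < $1,550,000 → Compliance Certificate not required.
3. employees 30 < 110; revenue $1,425,000 < $2,375,000 → Compliance Permit required.
4. Standard Authorization is not required → no effect.
5. employees 30 ≥ 20; revenue $1,425,000 ≥ $1,275,000 → Regulatory License required.
6. employees 30 ≥ 25 → Annual License required.
7. revenue $1,425,000 < $2,575,000; closes 10:00 PM, at/before midnight; employees 30 > 27 → High-Revenue Registration not required.
8. operates outdoor seating on a public sidewalk; revenue $1,425,000 > $1,375,000 → Standard Authorization not required.
9. Regulatory License is required → General Business License also required.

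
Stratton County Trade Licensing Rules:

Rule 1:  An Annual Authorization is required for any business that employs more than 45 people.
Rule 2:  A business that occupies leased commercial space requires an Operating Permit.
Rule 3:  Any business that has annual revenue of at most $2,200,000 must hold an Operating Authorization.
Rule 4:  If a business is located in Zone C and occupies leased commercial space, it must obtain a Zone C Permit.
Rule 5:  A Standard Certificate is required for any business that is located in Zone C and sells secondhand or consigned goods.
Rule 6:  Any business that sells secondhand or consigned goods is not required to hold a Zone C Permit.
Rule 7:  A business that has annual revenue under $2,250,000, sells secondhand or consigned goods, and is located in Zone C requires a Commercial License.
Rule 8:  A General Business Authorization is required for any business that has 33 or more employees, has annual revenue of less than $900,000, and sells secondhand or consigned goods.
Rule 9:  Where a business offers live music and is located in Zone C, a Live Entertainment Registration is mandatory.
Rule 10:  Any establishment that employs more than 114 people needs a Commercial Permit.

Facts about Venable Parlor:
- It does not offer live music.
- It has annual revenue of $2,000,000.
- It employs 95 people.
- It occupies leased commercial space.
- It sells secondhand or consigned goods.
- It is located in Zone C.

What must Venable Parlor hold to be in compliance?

Rule 1: employees 95 > 45 → Annual Authorization required.
Rule 2: occupies leased commercial space → Operating Permit required.
Rule 3: revenue $2,000,000 ≤ $2,200,000 → Operating Authorization required.
Rule 4: is located in Zone C; occupies leased commercial space → Zone C Permit required.
Rule 5: is located in Zone C; sells secondhand or consigned goods → Standard Certificate required.
Rule 6: sells secondhand or consigned goods → exempt from Zone C Permit.
Rule 7: revenue $2,000,000 < $2,250,000; sells secondhand or consigned goods; is located in Zone C → Commercial License required.
Rule 8: employees 95 ≥ 33; revenue $2,000,000 ≥ $900,000; sells secondhand or consigned goods → General Business Authorization not required.
Rule 9: does not offer live music; is located in Zone C → Live Entertainment Registration not required.
Rule 10: employees 95 ≤ 114 → Commercial Permit not required.

Annual Authorization, Commercial License, Operating Authorization, Operating Permit, Standard Certificate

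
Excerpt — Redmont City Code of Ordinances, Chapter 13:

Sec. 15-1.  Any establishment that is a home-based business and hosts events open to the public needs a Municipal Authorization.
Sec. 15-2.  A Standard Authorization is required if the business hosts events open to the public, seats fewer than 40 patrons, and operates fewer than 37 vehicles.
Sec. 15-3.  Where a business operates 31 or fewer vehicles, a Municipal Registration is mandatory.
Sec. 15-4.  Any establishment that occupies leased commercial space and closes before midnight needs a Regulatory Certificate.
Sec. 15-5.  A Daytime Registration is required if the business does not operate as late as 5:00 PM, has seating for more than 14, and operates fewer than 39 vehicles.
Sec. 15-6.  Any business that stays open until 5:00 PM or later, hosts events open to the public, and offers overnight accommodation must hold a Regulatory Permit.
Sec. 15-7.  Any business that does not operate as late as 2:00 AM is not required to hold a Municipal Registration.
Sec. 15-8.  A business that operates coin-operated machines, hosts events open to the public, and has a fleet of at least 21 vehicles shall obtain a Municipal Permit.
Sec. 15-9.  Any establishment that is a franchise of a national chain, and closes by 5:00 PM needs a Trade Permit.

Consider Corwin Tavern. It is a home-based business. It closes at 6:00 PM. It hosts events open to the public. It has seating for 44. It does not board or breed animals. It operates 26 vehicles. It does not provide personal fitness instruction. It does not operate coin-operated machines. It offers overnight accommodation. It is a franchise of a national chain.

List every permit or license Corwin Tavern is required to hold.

Sec. 15-1. is a home-based business; hosts events open to the public → Municipal Authorization required.
Sec. 15-2. hosts events open to the public; seating 44 ≥ 40; vehicles 26 < 37 → Standard Authorization not required.
Sec. 15-3. vehicles 26 ≤ 31 → Municipal Registration required.
Sec. 15-4. is a home-based business (not: occupies leased commercial space); closes 6:00 PM, at/before midnight → Regulatory Certificate not required.
Sec. 15-5. closes 6:00 PM, after 5:00 PM; seating 44 > 14; vehicles 26 < 39 → Daytime Registration not required.
Sec. 15-6. closes 6:00 PM, after 5:00 PM; hosts events open to the public; offers overnight accommodation → Regulatory Permit required.
Sec. 15-7. closes 6:00 PM, at/before 2:00 AM → exempt from Municipal Registration.
Sec. 15-8. does not operate coin-operated machines; hosts events open to the public; vehicles 26 ≥ 21 → Municipal Permit not required.
Sec. 15-9. is a franchise of a national chain; closes 6:00 PM, after 5:00 PM → Trade Permit not required.

Municipal Authorization, Regulatory Permit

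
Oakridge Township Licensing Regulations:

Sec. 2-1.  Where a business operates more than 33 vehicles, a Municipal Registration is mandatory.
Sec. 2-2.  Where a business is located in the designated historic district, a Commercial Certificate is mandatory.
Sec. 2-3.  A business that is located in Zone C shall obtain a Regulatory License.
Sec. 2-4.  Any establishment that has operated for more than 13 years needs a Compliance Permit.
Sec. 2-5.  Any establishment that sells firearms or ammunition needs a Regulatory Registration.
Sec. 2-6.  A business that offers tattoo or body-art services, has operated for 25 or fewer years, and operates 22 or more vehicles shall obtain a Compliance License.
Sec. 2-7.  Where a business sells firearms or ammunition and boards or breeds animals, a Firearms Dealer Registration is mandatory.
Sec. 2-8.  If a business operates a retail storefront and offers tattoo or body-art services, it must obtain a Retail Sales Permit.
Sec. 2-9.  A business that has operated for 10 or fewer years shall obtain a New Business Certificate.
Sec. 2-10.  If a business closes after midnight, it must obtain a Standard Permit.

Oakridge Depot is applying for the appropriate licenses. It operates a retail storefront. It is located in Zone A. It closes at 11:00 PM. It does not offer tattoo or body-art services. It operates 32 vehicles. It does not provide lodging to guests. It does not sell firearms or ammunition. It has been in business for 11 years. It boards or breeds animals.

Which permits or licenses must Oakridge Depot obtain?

None

Sec. 2-1. vehicles 32 ≤ 33 → Municipal Registration not required.
Sec. 2-2. is located in Zone A (not: is located in the designated historic district) → Commercial Certificate not required.
Sec. 2-3. is located in Zone A (not: is located in Zone C) → Regulatory License not required.
Sec. 2-4. years in business 11 ≤ 13 → Compliance Permit not required.
Sec. 2-5. does not sell firearms or ammunition → Regulatory Registration not required.
Sec. 2-6. does not offer tattoo or body-art services; years in business 11 ≤ 25; vehicles 32 ≥ 22 → Compliance License not required.
Sec. 2-7. does not sell firearms or ammunition; boards or breeds animals → Firearms Dealer Registration not required.
Sec. 2-8. operates a retail storefront; does not offer tattoo or body-art services → Retail Sales Permit not required.
Sec. 2-9. years in business 11 > 10 → New Business Certificate not required.
Sec. 2-10. closes 11:00 PM, at/before midnight → Standard Permit not required.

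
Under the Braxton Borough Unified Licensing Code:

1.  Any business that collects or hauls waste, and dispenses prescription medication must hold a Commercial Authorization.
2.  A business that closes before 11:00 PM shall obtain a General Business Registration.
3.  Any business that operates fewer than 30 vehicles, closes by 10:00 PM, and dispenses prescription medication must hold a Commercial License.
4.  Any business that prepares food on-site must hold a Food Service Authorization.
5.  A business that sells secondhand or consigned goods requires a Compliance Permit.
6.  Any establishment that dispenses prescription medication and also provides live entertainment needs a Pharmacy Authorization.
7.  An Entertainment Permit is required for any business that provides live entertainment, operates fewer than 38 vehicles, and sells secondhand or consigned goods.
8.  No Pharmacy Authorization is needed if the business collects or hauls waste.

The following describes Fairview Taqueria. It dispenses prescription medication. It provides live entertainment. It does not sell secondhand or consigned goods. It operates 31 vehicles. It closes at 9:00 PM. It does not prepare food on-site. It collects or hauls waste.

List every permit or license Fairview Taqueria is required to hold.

1. collects or hauls waste; dispenses prescription medication → Commercial Authorization required.
2. closes 9:00 PM, at/before 11:00 PM → General Business Registration required.
3. vehicles 31 ≥ 30; closes 9:00 PM, at/before 10:00 PM; dispenses prescription medication → Commercial License not required.
4. does not prepare food on-site → Food Service Authorization not required.
5. does not sell secondhand or consigned goods → Compliance Permit not required.
6. dispenses prescription medication; provides live entertainment → Pharmacy Authorization required.
7. provides live entertainment; vehicles 31 < 38; does not sell secondhand or consigned goods → Entertainment Permit not required.
8. collects or hauls waste → exempt from Pharmacy Authorization.

Commercial Authorization, General Business Registration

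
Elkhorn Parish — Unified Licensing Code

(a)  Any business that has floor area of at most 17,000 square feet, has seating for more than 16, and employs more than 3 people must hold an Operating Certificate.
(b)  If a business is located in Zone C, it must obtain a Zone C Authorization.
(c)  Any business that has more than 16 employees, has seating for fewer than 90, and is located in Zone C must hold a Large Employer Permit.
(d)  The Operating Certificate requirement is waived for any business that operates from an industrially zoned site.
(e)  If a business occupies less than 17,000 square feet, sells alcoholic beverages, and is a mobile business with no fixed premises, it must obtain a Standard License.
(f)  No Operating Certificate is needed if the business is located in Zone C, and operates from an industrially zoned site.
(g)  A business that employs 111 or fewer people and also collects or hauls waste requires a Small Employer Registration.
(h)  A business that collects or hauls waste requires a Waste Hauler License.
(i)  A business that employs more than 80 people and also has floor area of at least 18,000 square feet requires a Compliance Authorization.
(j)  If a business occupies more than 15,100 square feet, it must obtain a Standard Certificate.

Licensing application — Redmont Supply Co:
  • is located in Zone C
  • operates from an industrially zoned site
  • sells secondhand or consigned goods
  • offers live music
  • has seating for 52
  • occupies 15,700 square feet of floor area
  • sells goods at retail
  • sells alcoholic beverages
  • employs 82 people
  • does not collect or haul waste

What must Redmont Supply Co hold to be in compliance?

(a) floor area 15,700 square feet ≤ 17,000 square feet; seating 52 > 16; employees 82 > 3 → Operating Certificate required.
(b) is located in Zone C → Zone C Authorization required.
(c) employees 82 > 16; seating 52 < 90; is located in Zone C → Large Employer Permit required.
(d) operates from an industrially zoned site → exempt from Operating Certificate.
(e) floor area 15,700 square feet < 17,000 square feet; sells alcoholic beverages; operates from an industrially zoned site (not: is a mobile business with no fixed premises) → Standard License not required.
(f) is located in Zone C; operates from an industrially zoned site → exempt from Operating Certificate.
(g) employees 82 ≤ 111; does not collect or haul waste → Small Employer Registration not required.
(h) does not collect or haul waste → Waste Hauler License not required.
(i) employees 82 > 80; floor area 15,700 square feet < 18,000 square feet → Compliance Authorization not required.
(j) floor area 15,700 square feet > 15,100 square feet → Standard Certificate required.

Large Employer Permit, Standard Certificate, Zone C Authorization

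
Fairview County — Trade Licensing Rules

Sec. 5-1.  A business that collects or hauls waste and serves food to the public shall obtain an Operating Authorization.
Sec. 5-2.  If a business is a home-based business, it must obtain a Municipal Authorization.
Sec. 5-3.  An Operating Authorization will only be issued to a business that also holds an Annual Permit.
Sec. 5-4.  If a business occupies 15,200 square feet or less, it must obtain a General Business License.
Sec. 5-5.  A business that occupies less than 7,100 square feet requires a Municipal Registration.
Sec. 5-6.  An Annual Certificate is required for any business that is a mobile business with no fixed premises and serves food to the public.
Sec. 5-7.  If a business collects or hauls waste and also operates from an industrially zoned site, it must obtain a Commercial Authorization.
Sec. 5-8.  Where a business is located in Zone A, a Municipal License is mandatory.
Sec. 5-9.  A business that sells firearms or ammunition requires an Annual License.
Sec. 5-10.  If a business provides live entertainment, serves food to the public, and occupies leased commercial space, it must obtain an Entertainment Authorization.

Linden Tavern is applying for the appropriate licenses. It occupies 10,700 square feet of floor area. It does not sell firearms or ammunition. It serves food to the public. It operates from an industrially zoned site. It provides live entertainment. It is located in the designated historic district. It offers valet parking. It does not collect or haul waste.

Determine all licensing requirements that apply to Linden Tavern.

Sec. 5-1. does not collect or haul waste; serves food to the public → Operating Authorization not required.
Sec. 5-2. operates from an industrially zoned site (not: is a home-based business) → Municipal Authorization not required.
Sec. 5-3. Operating Authorization is not required → no effect.
Sec. 5-4. floor area 10,700 square feet ≤ 15,200 square feet → General Business License required.
Sec. 5-5. floor area 10,700 square feet ≥ 7,100 square feet → Municipal Registration not required.
Sec. 5-6. operates from an industrially zoned site (not: is a mobile business with no fixed premises); serves food to the public → Annual Certificate not required.
Sec. 5-7. does not collect or haul waste; operates from an industrially zoned site → Commercial Authorization not required.
Sec. 5-8. is located in the designated historic district (not: is located in Zone A) → Municipal License not required.
Sec. 5-9. does not sell firearms or ammunition → Annual License not required.
Sec. 5-10. provides live entertainment; serves food to the public; operates from an industrially zoned site (not: occupies leased commercial space) → Entertainment Authorization not required.

General Business License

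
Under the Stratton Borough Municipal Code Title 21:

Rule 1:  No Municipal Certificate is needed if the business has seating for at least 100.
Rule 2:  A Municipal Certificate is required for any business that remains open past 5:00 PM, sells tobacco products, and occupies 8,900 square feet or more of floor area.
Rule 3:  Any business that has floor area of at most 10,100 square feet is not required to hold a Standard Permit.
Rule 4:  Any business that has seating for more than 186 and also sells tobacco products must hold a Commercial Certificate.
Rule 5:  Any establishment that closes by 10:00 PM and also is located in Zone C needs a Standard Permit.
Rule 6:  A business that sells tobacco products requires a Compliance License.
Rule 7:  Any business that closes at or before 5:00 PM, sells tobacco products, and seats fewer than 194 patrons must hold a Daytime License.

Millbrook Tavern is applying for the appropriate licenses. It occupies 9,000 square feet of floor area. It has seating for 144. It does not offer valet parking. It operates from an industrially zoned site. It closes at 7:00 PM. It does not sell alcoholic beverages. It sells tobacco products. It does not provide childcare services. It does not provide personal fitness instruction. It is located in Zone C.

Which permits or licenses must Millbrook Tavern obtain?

Rule 1: seating 144 ≥ 100 → exempt from Municipal Certificate.
Rule 2: closes 7:00 PM, after 5:00 PM; sells tobacco products; floor area 9,000 square feet ≥ 8,900 square feet → Municipal Certificate required.
Rule 3: floor area 9,000 square feet ≤ 10,100 square feet → exempt from Standard Permit.
Rule 4: seating 144 ≤ 186; sells tobacco products → Commercial Certificate not required.
Rule 5: closes 7:00 PM, at/before 10:00 PM; is located in Zone C → Standard Permit required.
Rule 6: sells tobacco products → Compliance License required.
Rule 7: closes 7:00 PM, after 5:00 PM; sells tobacco products; seating 144 < 194 → Daytime License not required.

Compliance License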